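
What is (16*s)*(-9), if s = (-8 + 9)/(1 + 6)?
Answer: -144/7 ≈ -20.571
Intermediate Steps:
s = 1/7 ≈ 0.14286
(16*s)*(-9) = (16*(1/7))*(-9) = (16/7)*(-9) = -144/7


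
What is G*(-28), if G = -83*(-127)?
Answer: -295148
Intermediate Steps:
G = 10541
G*(-28) = 10541*(-28) = -295148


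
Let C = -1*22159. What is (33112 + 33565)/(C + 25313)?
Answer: 66677/3154 ≈ 21.140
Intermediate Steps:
C = -22159
(33112 + 33565)/(C + 25313) = (33112 + 33565)/(-22159 + 25313) = 66677/3154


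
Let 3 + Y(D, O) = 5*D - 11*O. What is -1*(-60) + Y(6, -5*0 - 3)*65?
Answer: 3960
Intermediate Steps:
Y(D, O) = -3 - 11*O + 5*D (Y(D, O) = -3 + (5*D - 11*O) = -3 + (-11*O + 5*D) = -3 - 11*O + 5*D)
-1*(-60) + Y(6, -5*0 - 3)*65 = -1*(-60) + (-3 - 11*(-5*0 - 3) + 5*6)*65 = 60 + (-3 - 11*(0 - 3) + 30)*65 = 60 + (-3 - 11*(-3) + 30)*65 = 60 + (-3 + 33 + 30)*65 = 60 + 60*65 = 60 + 3900 = 3960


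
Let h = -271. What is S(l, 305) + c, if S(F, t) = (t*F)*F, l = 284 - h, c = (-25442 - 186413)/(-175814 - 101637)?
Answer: 26065862715730/277451 ≈ 9.3948e+7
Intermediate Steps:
c = 211855/277451 (c = -211855/(-277451) = -211855*(-1/277451) = 211855/277451 ≈ 0.76358)
l = 555 (l = 284 - 1*(-271) = 284 + 271 = 555)
S(F, t) = t*F² (S(F, t) = (F*t)*F = t*F²)
S(l, 305) + c = 305*555² + 211855/277451 = 305*308025 + 211855/277451 = 93947625 + 211855/277451 = 26065862715730/277451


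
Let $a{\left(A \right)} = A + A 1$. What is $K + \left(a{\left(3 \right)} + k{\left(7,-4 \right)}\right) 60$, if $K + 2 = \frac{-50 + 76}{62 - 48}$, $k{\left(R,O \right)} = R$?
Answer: $\frac{5459}{7} \approx 779.86$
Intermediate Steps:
$a{\left(A \right)} = 2 A$ ($a{\left(A \right)} = A + A = 2 A$)
$K = - \frac{1}{7}$ ($K = -2 + \frac{-50 + 76}{62 - 48} = -2 + \frac{26}{14} = -2 + 26 \cdot \frac{1}{14} = -2 + \frac{13}{7} = - \frac{1}{7} \approx -0.14286$)
$K + \left(a{\left(3 \right)} + k{\left(7,-4 \right)}\right) 60 = - \frac{1}{7} + \left(2 \cdot 3 + 7\right) 60 = - \frac{1}{7} + \left(6 + 7\right) 60 = - \frac{1}{7} + 13 \cdot 60 = - \frac{1}{7} + 780 = \frac{5459}{7}$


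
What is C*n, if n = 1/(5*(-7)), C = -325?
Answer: 65/7 ≈ 9.2857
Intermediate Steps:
n = -1/35 (n = 1/(-35) = -1/35 ≈ -0.028571)
C*n = -325*(-1/35) = 65/7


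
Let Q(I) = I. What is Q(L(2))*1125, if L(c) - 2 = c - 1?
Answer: 3375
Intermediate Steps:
L(c) = 1 + c (L(c) = 2 + (c - 1) = 2 + (-1 + c) = 1 + c)
Q(L(2))*1125 = (1 + 2)*1125 = 3*1125 = 3375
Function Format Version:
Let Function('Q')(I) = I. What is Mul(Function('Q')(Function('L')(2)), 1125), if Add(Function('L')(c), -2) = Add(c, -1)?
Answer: 3375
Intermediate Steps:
Function('L')(c) = Add(1, c) (Function('L')(c) = Add(2, Add(c, -1)) = Add(2, Add(-1, c)) = Add(1, c))
Mul(Function('Q')(Function('L')(2)), 1125) = Mul(Add(1, 2), 1125) = Mul(3, 1125) = 3375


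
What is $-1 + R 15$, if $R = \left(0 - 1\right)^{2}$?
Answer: $14$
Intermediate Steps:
$R = 1$ ($R = \left(-1\right)^{2} = 1$)
$-1 + R 15 = -1 + 1 \cdot 15 = -1 + 15 = 14$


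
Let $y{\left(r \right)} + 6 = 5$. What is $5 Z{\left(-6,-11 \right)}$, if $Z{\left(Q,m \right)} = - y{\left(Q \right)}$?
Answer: $5$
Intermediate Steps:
$y{\left(r \right)} = -1$ ($y{\left(r \right)} = -6 + 5 = -1$)
$Z{\left(Q,m \right)} = 1$ ($Z{\left(Q,m \right)} = \left(-1\right) \left(-1\right) = 1$)
$5 Z{\left(-6,-11 \right)} = 5 \cdot 1 = 5$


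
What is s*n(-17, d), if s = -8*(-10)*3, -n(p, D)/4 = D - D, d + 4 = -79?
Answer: 0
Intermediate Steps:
d = -83 (d = -4 - 79 = -83)
n(p, D) = 0 (n(p, D) = -4*(D - D) = -4*0 = 0)
s = 240 (s = 80*3 = 240)
s*n(-17, d) = 240*0 = 0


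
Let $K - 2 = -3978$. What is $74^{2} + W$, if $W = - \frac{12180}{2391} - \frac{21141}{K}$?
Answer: $\frac{17353449889}{3168872} \approx 5476.2$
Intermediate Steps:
$K = -3976$ ($K = 2 - 3978 = -3976$)
$W = \frac{706817}{3168872}$ ($W = - \frac{12180}{2391} - \frac{21141}{-3976} = \left(-12180\right) \frac{1}{2391} - - \frac{21141}{3976} = - \frac{4060}{797} + \frac{21141}{3976} = \frac{706817}{3168872} \approx 0.22305$)
$74^{2} + W = 74^{2} + \frac{706817}{3168872} = 5476 + \frac{706817}{3168872} = \frac{17353449889}{3168872}$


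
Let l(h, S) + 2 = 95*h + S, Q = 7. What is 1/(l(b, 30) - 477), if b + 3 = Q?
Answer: -1/69 ≈ -0.014493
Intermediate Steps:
b = 4 (b = -3 + 7 = 4)
l(h, S) = -2 + S + 95*h (l(h, S) = -2 + (95*h + S) = -2 + (S + 95*h) = -2 + S + 95*h)
1/(l(b, 30) - 477) = 1/((-2 + 30 + 95*4) - 477) = 1/((-2 + 30 + 380) - 477) = 1/(408 - 477) = 1/(-69) = -1/69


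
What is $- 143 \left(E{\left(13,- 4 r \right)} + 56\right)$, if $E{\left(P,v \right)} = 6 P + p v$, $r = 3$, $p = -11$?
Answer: $-38038$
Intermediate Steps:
$E{\left(P,v \right)} = - 11 v + 6 P$ ($E{\left(P,v \right)} = 6 P - 11 v = - 11 v + 6 P$)
$- 143 \left(E{\left(13,- 4 r \right)} + 56\right) = - 143 \left(\left(- 11 \left(\left(-4\right) 3\right) + 6 \cdot 13\right) + 56\right) = - 143 \left(\left(\left(-11\right) \left(-12\right) + 78\right) + 56\right) = - 143 \left(\left(132 + 78\right) + 56\right) = - 143 \left(210 + 56\right) = \left(-143\right) 266 = -38038$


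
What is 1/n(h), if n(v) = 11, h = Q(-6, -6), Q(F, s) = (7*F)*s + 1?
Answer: 1/11 ≈ 0.090909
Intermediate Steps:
Q(F, s) = 1 + 7*F*s (Q(F, s) = 7*F*s + 1 = 1 + 7*F*s)
h = 253 (h = 1 + 7*(-6)*(-6) = 1 + 252 = 253)
1/n(h) = 1/11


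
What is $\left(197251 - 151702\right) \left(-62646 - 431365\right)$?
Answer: $-22501707039$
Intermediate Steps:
$\left(197251 - 151702\right) \left(-62646 - 431365\right) = 45549 \left(-494011\right) = -22501707039$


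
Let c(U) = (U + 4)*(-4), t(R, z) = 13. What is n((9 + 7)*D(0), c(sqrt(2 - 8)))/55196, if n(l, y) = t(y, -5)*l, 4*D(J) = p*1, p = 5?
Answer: 65/13799 ≈ 0.0047105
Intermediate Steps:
D(J) = 5/4 (D(J) = (5*1)/4 = (1/4)*5 = 5/4)
c(U) = -16 - 4*U (c(U) = (4 + U)*(-4) = -16 - 4*U)
n(l, y) = 13*l
n((9 + 7)*D(0), c(sqrt(2 - 8)))/55196 = (13*((9 + 7)*(5/4)))/55196 = (13*(16*(5/4)))*(1/55196) = (13*20)*(1/55196) = 260*(1/55196) = 65/13799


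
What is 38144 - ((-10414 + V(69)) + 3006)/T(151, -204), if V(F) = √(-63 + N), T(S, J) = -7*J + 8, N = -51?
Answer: 13695548/359 - I*√114/1436 ≈ 38149.0 - 0.0074353*I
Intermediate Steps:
T(S, J) = 8 - 7*J
V(F) = I*√114 (V(F) = √(-63 - 51) = √(-114) = I*√114)
38144 - ((-10414 + V(69)) + 3006)/T(151, -204) = 38144 - ((-10414 + I*√114) + 3006)/(8 - 7*(-204)) = 38144 - (-7408 + I*√114)/(8 + 1428) = 38144 - (-7408 + I*√114)/1436 = 38144 - (-1852/359 + I*√114/1436) = 38144 + (1852/359 - I*√114/1436) = 13695548/359 - I*√114/1436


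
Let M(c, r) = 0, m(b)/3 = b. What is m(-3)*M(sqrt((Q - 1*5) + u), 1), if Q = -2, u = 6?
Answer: 0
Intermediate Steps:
m(b) = 3*b
m(-3)*M(sqrt((Q - 1*5) + u), 1) = (3*(-3))*0 = -9*0 = 0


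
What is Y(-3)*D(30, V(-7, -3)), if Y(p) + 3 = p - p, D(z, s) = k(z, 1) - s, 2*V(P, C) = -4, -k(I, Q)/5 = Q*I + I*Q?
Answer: 894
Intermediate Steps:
k(I, Q) = -10*I*Q (k(I, Q) = -5*(Q*I + I*Q) = -5*(I*Q + I*Q) = -10*I*Q)
V(P, C) = -2 (V(P, C) = (1/2)*(-4) = -2)
D(z, s) = -s - 10*z (D(z, s) = -10*z*1 - s = -10*z - s = -s - 10*z)
Y(p) = -3 (Y(p) = -3 + (p - p) = -3 + 0 = -3)
Y(-3)*D(30, V(-7, -3)) = -3*(-1*(-2) - 10*30) = -3*(2 - 300) = -3*(-298) = 894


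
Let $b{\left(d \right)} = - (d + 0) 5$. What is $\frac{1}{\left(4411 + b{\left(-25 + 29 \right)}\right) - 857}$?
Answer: $\frac{1}{3534} \approx 0.00028297$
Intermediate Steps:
$b{\left(d \right)} = - 5 d$ ($b{\left(d \right)} = - d 5 = - 5 d$)
$\frac{1}{\left(4411 + b{\left(-25 + 29 \right)}\right) - 857} = \frac{1}{\left(4411 - 5 \left(-25 + 29\right)\right) - 857} = \frac{1}{\left(4411 - 20\right) - 857} = \frac{1}{4391 - 857} = \frac{1}{3534}$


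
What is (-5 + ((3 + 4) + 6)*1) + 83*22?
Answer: 1834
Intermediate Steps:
(-5 + ((3 + 4) + 6)*1) + 83*22 = (-5 + (7 + 6)*1) + 1826 = (-5 + 13*1) + 1826 = (-5 + 13) + 1826 = 8 + 1826 = 1834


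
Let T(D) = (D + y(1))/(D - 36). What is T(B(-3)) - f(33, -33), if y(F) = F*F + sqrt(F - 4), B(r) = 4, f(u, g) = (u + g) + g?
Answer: 1051/32 - I*sqrt(3)/32 ≈ 32.844 - 0.054127*I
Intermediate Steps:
f(u, g) = u + 2*g (f(u, g) = (g + u) + g = u + 2*g)
y(F) = F**2 + sqrt(-4 + F)
T(D) = (1 + D + I*sqrt(3))/(-36 + D) (T(D) = (D + (1**2 + sqrt(-4 + 1)))/(D - 36) = (D + (1 + sqrt(-3)))/(-36 + D) = (D + (1 + I*sqrt(3)))/(-36 + D) = (1 + D + I*sqrt(3))/(-36 + D))
T(B(-3)) - f(33, -33) = (1 + 4 + I*sqrt(3))/(-36 + 4) - (33 + 2*(-33)) = (5 + I*sqrt(3))/(-32) - (33 - 66) = -(5 + I*sqrt(3))/32 - 1*(-33) = (-5/32 - I*sqrt(3)/32) + 33 = 1051/32 - I*sqrt(3)/32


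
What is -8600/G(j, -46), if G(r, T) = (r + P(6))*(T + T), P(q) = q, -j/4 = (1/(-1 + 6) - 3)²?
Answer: -26875/7291 ≈ -3.6861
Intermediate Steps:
j = -784/25 (j = -4*(1/(-1 + 6) - 3)² = -4*(1/5 - 3)² = -4*(⅕ - 3)² = -4*(-14/5)² = -4*196/25 = -784/25 ≈ -31.360)
G(r, T) = 2*T*(6 + r) (G(r, T) = (r + 6)*(T + T) = (6 + r)*(2*T) = 2*T*(6 + r))
-8600/G(j, -46) = -8600*(-1/(92*(6 - 784/25))) = -8600/(2*(-46)*(-634/25)) = -8600/58328/25 = -8600*25/58328 = -26875/7291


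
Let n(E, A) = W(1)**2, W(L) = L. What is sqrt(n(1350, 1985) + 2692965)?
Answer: sqrt(2692966) ≈ 1641.0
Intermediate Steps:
n(E, A) = 1 (n(E, A) = 1**2 = 1)
sqrt(n(1350, 1985) + 2692965) = sqrt(1 + 2692965) = sqrt(2692966)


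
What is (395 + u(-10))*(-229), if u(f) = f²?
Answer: -113355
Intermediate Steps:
(395 + u(-10))*(-229) = (395 + (-10)²)*(-229) = (395 + 100)*(-229) = 495*(-229) = -113355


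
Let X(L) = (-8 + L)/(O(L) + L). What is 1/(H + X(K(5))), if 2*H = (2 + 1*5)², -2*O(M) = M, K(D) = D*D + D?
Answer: 30/779 ≈ 0.038511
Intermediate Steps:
K(D) = D + D² (K(D) = D² + D = D + D²)
O(M) = -M/2
H = 49/2 (H = (2 + 1*5)²/2 = (2 + 5)²/2 = (½)*7² = (½)*49 = 49/2 ≈ 24.500)
X(L) = 2*(-8 + L)/L (X(L) = (-8 + L)/(-L/2 + L) = (-8 + L)/((L/2)) = (-8 + L)*(2/L) = 2*(-8 + L)/L)
1/(H + X(K(5))) = 1/(49/2 + (2 - 16*1/(5*(1 + 5)))) = 1/(49/2 + (2 - 16/(5*6))) = 1/(49/2 + (2 - 16/30)) = 1/(49/2 + (2 - 16*1/30)) = 1/(49/2 + (2 - 8/15)) = 1/(49/2 + 22/15) = 1/(779/30) = 30/779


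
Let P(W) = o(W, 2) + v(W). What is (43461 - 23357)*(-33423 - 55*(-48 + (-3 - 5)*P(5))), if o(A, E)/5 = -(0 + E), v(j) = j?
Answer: -663090232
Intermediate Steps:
o(A, E) = -5*E (o(A, E) = 5*(-(0 + E)) = 5*(-E) = -5*E)
P(W) = -10 + W (P(W) = -5*2 + W = -10 + W)
(43461 - 23357)*(-33423 - 55*(-48 + (-3 - 5)*P(5))) = (43461 - 23357)*(-33423 - 55*(-48 + (-3 - 5)*(-10 + 5))) = 20104*(-33423 - 55*(-48 - 8*(-5))) = 20104*(-33423 - 55*(-48 + 40)) = 20104*(-33423 - 55*(-8)) = 20104*(-33423 + 440) = 20104*(-32983) = -663090232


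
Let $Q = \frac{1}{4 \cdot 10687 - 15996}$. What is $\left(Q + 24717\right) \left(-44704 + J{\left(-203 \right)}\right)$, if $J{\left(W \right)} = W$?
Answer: $- \frac{29693819010795}{26752} \approx -1.11 \cdot 10^{9}$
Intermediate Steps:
$Q = \frac{1}{26752}$ ($Q = \frac{1}{42748 - 15996} = \frac{1}{26752} \approx 3.738 \cdot 10^{-5}$)
$\left(Q + 24717\right) \left(-44704 + J{\left(-203 \right)}\right) = \left(\frac{1}{26752} + 24717\right) \left(-44704 - 203\right) = \frac{661229185}{26752} \left(-44907\right) = - \frac{29693819010795}{26752}$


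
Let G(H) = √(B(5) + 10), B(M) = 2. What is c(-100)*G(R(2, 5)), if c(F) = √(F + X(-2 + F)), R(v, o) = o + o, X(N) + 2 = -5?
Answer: 2*I*√321 ≈ 35.833*I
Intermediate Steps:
X(N) = -7 (X(N) = -2 - 5 = -7)
R(v, o) = 2*o
c(F) = √(-7 + F) (c(F) = √(F - 7) = √(-7 + F))
G(H) = 2*√3 (G(H) = √(2 + 10) = √12 = 2*√3)
c(-100)*G(R(2, 5)) = √(-7 - 100)*(2*√3) = √(-107)*(2*√3) = (I*√107)*(2*√3) = 2*I*√321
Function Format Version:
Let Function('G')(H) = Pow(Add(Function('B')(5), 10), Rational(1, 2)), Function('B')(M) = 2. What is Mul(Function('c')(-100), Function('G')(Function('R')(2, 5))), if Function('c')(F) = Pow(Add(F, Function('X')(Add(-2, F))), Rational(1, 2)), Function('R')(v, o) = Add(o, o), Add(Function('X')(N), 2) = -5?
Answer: Mul(2, I, Pow(321, Rational(1, 2))) ≈ Mul(35.833, I)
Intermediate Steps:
Function('X')(N) = -7 (Function('X')(N) = Add(-2, -5) = -7)
Function('R')(v, o) = Mul(2, o)
Function('c')(F) = Pow(Add(-7, F), Rational(1, 2)) (Function('c')(F) = Pow(Add(F, -7), Rational(1, 2)) = Pow(Add(-7, F), Rational(1, 2)))
Function('G')(H) = Mul(2, Pow(3, Rational(1, 2))) (Function('G')(H) = Pow(Add(2, 10), Rational(1, 2)) = Pow(12, Rational(1, 2)) = Mul(2, Pow(3, Rational(1, 2))))
Mul(Function('c')(-100), Function('G')(Function('R')(2, 5))) = Mul(Pow(Add(-7, -100), Rational(1, 2)), Mul(2, Pow(3, Rational(1, 2)))) = Mul(Pow(-107, Rational(1, 2)), Mul(2, Pow(3, Rational(1, 2)))) = Mul(Mul(I, Pow(107, Rational(1, 2))), Mul(2, Pow(3, Rational(1, 2)))) = Mul(2, I, Pow(321, Rational(1, 2)))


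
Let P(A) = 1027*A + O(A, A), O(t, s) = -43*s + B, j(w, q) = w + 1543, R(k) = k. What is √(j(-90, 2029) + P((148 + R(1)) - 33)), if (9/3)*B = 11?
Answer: √1040406/3 ≈ 340.00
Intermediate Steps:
B = 11/3 (B = (⅓)*11 = 11/3 ≈ 3.6667)
j(w, q) = 1543 + w
O(t, s) = 11/3 - 43*s (O(t, s) = -43*s + 11/3 = 11/3 - 43*s)
P(A) = 11/3 + 984*A (P(A) = 1027*A + (11/3 - 43*A) = 11/3 + 984*A)
√(j(-90, 2029) + P((148 + R(1)) - 33)) = √((1543 - 90) + (11/3 + 984*((148 + 1) - 33))) = √(1453 + (11/3 + 984*(149 - 33))) = √(1453 + (11/3 + 984*116)) = √(1453 + (11/3 + 114144)) = √(1453 + 342443/3) = √(346802/3) = √1040406/3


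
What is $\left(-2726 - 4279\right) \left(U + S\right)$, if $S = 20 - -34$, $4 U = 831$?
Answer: $- \frac{7334235}{4} \approx -1.8336 \cdot 10^{6}$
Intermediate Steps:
$U = \frac{831}{4}$ ($U = \frac{1}{4} \cdot 831 = \frac{831}{4} \approx 207.75$)
$S = 54$ ($S = 20 + 34 = 54$)
$\left(-2726 - 4279\right) \left(U + S\right) = \left(-2726 - 4279\right) \left(\frac{831}{4} + 54\right) = \left(-7005\right) \frac{1047}{4} = - \frac{7334235}{4}$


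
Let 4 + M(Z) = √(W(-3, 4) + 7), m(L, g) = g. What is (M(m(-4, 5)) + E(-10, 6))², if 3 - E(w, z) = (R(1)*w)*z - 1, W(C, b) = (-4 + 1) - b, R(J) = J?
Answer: 3600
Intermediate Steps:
W(C, b) = -3 - b
E(w, z) = 4 - w*z (E(w, z) = 3 - ((1*w)*z - 1) = 3 - (w*z - 1) = 3 - (-1 + w*z) = 3 + (1 - w*z) = 4 - w*z)
M(Z) = -4 (M(Z) = -4 + √((-3 - 1*4) + 7) = -4 + √((-3 - 4) + 7) = -4 + √(-7 + 7) = -4 + √0 = -4 + 0 = -4)
(M(m(-4, 5)) + E(-10, 6))² = (-4 + (4 - 1*(-10)*6))² = (-4 + (4 + 60))² = (-4 + 64)² = 60² = 3600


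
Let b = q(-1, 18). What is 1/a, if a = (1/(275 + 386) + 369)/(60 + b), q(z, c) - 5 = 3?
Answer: 22474/121955 ≈ 0.18428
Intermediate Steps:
q(z, c) = 8 (q(z, c) = 5 + 3 = 8)
b = 8
a = 121955/22474 (a = (1/(275 + 386) + 369)/(60 + 8) = (1/661 + 369)/68 = (1/661 + 369)*(1/68) = (243910/661)*(1/68) = 121955/22474 ≈ 5.4265)
1/a = 1/(121955/22474) = 22474/121955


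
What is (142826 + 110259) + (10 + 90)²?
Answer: 263085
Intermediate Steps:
(142826 + 110259) + (10 + 90)² = 253085 + 100² = 253085 + 10000 = 263085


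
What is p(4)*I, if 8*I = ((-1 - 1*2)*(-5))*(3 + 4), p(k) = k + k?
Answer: 105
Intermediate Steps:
p(k) = 2*k
I = 105/8 (I = (((-1 - 1*2)*(-5))*(3 + 4))/8 = (((-1 - 2)*(-5))*7)/8 = (-3*(-5)*7)/8 = (15*7)/8 = (1/8)*105 = 105/8 ≈ 13.125)
p(4)*I = (2*4)*(105/8) = 8*(105/8) = 105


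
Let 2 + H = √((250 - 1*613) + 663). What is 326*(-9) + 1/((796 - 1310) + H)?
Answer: -65026285/22163 - 5*√3/132978 ≈ -2934.0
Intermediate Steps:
H = -2 + 10*√3 (H = -2 + √((250 - 1*613) + 663) = -2 + √((250 - 613) + 663) = -2 + √(-363 + 663) = -2 + √300 = -2 + 10*√3 ≈ 15.321)
326*(-9) + 1/((796 - 1310) + H) = 326*(-9) + 1/((796 - 1310) + (-2 + 10*√3)) = -2934 + 1/(-514 + (-2 + 10*√3)) = -2934 + 1/(-516 + 10*√3)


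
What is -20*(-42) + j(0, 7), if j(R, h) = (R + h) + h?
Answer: 854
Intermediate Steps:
j(R, h) = R + 2*h
-20*(-42) + j(0, 7) = -20*(-42) + (0 + 2*7) = 840 + (0 + 14) = 840 + 14 = 854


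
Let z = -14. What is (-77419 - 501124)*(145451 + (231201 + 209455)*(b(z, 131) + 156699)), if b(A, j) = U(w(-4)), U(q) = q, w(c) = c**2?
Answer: -39952762433714613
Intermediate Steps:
b(A, j) = 16 (b(A, j) = (-4)**2 = 16)
(-77419 - 501124)*(145451 + (231201 + 209455)*(b(z, 131) + 156699)) = (-77419 - 501124)*(145451 + (231201 + 209455)*(16 + 156699)) = -578543*(145451 + 440656*156715) = -578543*(145451 + 69057405040) = -578543*69057550491 = -39952762433714613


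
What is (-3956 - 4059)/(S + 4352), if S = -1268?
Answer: -8015/3084 ≈ -2.5989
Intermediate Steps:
(-3956 - 4059)/(S + 4352) = (-3956 - 4059)/(-1268 + 4352) = -8015/3084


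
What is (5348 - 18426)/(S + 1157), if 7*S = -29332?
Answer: 91546/21233 ≈ 4.3115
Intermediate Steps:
S = -29332/7 (S = (1/7)*(-29332) = -29332/7 ≈ -4190.3)
(5348 - 18426)/(S + 1157) = (5348 - 18426)/(-29332/7 + 1157) = -13078/(-21233/7) = -13078*(-7/21233) = 91546/21233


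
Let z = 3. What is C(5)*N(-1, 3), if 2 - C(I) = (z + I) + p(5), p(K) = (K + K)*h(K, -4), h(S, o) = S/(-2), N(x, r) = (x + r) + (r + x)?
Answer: 76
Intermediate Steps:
N(x, r) = 2*r + 2*x (N(x, r) = (r + x) + (r + x) = 2*r + 2*x)
h(S, o) = -S/2 (h(S, o) = S*(-½) = -S/2)
p(K) = -K² (p(K) = (K + K)*(-K/2) = (2*K)*(-K/2) = -K²)
C(I) = 24 - I (C(I) = 2 - ((3 + I) - 1*5²) = 2 - ((3 + I) - 1*25) = 2 - ((3 + I) - 25) = 2 - (-22 + I) = 2 + (22 - I) = 24 - I)
C(5)*N(-1, 3) = (24 - 1*5)*(2*3 + 2*(-1)) = (24 - 5)*(6 - 2) = 19*4 = 76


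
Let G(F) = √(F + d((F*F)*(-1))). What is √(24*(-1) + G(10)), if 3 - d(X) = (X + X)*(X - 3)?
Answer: √(-24 + I*√20587) ≈ 7.7934 + 9.2053*I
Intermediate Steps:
d(X) = 3 - 2*X*(-3 + X) (d(X) = 3 - (X + X)*(X - 3) = 3 - 2*X*(-3 + X))
G(F) = √(3 + F - 6*F² - 2*F⁴) (G(F) = √(F + (3 - 2*F⁴ + 6*((F*F)*(-1)))) = √(F + (3 - 2*F⁴ + 6*(F²*(-1)))) = √(F + (3 - 2*F⁴ + 6*(-F²))) = √(F + (3 - 2*F⁴ - 6*F²)) = √(F + (3 - 6*F² - 2*F⁴)) = √(3 + F - 6*F² - 2*F⁴))
√(24*(-1) + G(10)) = √(24*(-1) + √(3 + 10 - 6*10² - 2*10⁴)) = √(-24 + √(3 + 10 - 6*100 - 2*10000)) = √(-24 + √(3 + 10 - 600 - 20000)) = √(-24 + √(-20587)) = √(-24 + I*√20587)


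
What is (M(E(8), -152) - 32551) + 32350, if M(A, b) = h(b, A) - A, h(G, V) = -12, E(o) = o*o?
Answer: -277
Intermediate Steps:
E(o) = o²
M(A, b) = -12 - A
(M(E(8), -152) - 32551) + 32350 = ((-12 - 1*8²) - 32551) + 32350 = ((-12 - 1*64) - 32551) + 32350 = ((-12 - 64) - 32551) + 32350 = (-76 - 32551) + 32350 = -32627 + 32350 = -277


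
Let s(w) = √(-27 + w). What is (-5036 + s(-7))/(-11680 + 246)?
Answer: 2518/5717 - I*√34/11434 ≈ 0.44044 - 0.00050997*I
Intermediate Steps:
(-5036 + s(-7))/(-11680 + 246) = (-5036 + √(-27 - 7))/(-11680 + 246) = (-5036 + √(-34))/(-11434) = (-5036 + I*√34)*(-1/11434) = 2518/5717 - I*√34/11434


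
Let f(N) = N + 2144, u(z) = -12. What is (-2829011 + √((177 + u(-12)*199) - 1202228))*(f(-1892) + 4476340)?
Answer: -12664328010512 + 4476592*I*√1204439 ≈ -1.2664e+13 + 4.9129e+9*I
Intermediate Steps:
f(N) = 2144 + N
(-2829011 + √((177 + u(-12)*199) - 1202228))*(f(-1892) + 4476340) = (-2829011 + √((177 - 12*199) - 1202228))*((2144 - 1892) + 4476340) = (-2829011 + √((177 - 2388) - 1202228))*(252 + 4476340) = (-2829011 + √(-2211 - 1202228))*4476592 = (-2829011 + √(-1204439))*4476592 = (-2829011 + I*√1204439)*4476592 = -12664328010512 + 4476592*I*√1204439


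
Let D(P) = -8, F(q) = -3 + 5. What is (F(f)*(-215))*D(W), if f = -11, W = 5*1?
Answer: 3440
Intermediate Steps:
W = 5
F(q) = 2
(F(f)*(-215))*D(W) = (2*(-215))*(-8) = -430*(-8) = 3440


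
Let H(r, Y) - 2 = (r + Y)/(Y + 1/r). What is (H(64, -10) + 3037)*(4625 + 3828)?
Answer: 1820649405/71 ≈ 2.5643e+7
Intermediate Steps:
H(r, Y) = 2 + (Y + r)/(Y + 1/r) (H(r, Y) = 2 + (r + Y)/(Y + 1/r) = 2 + (Y + r)/(Y + 1/r))
(H(64, -10) + 3037)*(4625 + 3828) = ((2 + 64**2 + 3*(-10)*64)/(1 - 10*64) + 3037)*(4625 + 3828) = ((2 + 4096 - 1920)/(1 - 640) + 3037)*8453 = (2178/(-639) + 3037)*8453 = (-1/639*2178 + 3037)*8453 = (-242/71 + 3037)*8453 = (215385/71)*8453 = 1820649405/71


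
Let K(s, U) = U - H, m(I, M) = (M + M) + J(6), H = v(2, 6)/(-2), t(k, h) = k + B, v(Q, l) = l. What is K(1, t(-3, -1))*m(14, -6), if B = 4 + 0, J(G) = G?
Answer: -24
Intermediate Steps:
B = 4
t(k, h) = 4 + k (t(k, h) = k + 4 = 4 + k)
H = -3 (H = 6/(-2) = 6*(-1/2) = -3)
m(I, M) = 6 + 2*M (m(I, M) = (M + M) + 6 = 2*M + 6 = 6 + 2*M)
K(s, U) = 3 + U (K(s, U) = U - 1*(-3) = U + 3 = 3 + U)
K(1, t(-3, -1))*m(14, -6) = (3 + (4 - 3))*(6 + 2*(-6)) = (3 + 1)*(6 - 12) = 4*(-6) = -24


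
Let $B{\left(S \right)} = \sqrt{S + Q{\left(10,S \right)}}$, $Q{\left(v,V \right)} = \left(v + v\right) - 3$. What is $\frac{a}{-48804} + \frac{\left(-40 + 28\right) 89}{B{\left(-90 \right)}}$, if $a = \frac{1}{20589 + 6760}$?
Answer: $- \frac{1}{1334740596} + \frac{1068 i \sqrt{73}}{73} \approx -7.4921 \cdot 10^{-10} + 125.0 i$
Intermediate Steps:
$Q{\left(v,V \right)} = -3 + 2 v$ ($Q{\left(v,V \right)} = 2 v - 3 = -3 + 2 v$)
$a = \frac{1}{27349} \approx 3.6564 \cdot 10^{-5}$
$B{\left(S \right)} = \sqrt{17 + S}$ ($B{\left(S \right)} = \sqrt{S + \left(-3 + 2 \cdot 10\right)} = \sqrt{S + \left(-3 + 20\right)} = \sqrt{S + 17} = \sqrt{17 + S}$)
$\frac{a}{-48804} + \frac{\left(-40 + 28\right) 89}{B{\left(-90 \right)}} = \frac{1}{27349 \left(-48804\right)} + \frac{\left(-40 + 28\right) 89}{\sqrt{17 - 90}} = \frac{1}{27349} \left(- \frac{1}{48804}\right) + \frac{\left(-12\right) 89}{\sqrt{-73}} = - \frac{1}{1334740596} - \frac{1068}{i \sqrt{73}} = - \frac{1}{1334740596} - 1068 \left(- \frac{i \sqrt{73}}{73}\right) = - \frac{1}{1334740596} + \frac{1068 i \sqrt{73}}{73}$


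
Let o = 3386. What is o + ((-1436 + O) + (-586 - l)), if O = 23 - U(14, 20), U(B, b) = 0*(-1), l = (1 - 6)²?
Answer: 1362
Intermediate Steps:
l = 25 (l = (-5)² = 25)
U(B, b) = 0
O = 23 (O = 23 - 1*0 = 23 + 0 = 23)
o + ((-1436 + O) + (-586 - l)) = 3386 + ((-1436 + 23) + (-586 - 1*25)) = 3386 + (-1413 + (-586 - 25)) = 3386 + (-1413 - 611) = 3386 - 2024 = 1362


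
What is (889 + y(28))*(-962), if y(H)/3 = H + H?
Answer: -1016834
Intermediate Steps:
y(H) = 6*H (y(H) = 3*(H + H) = 3*(2*H) = 6*H)
(889 + y(28))*(-962) = (889 + 6*28)*(-962) = (889 + 168)*(-962) = 1057*(-962) = -1016834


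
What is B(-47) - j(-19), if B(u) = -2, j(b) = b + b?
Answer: 36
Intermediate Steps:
j(b) = 2*b
B(-47) - j(-19) = -2 - 2*(-19) = -2 - 1*(-38) = -2 + 38 = 36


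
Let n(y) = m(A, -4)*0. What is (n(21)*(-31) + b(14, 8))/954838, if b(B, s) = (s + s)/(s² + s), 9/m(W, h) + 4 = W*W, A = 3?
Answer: 1/4296771 ≈ 2.3273e-7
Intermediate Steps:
m(W, h) = 9/(-4 + W²) (m(W, h) = 9/(-4 + W*W) = 9/(-4 + W²))
b(B, s) = 2*s/(s + s²) (b(B, s) = (2*s)/(s + s²) = 2*s/(s + s²))
n(y) = 0 (n(y) = (9/(-4 + 3²))*0 = (9/(-4 + 9))*0 = (9/5)*0 = 0)
(n(21)*(-31) + b(14, 8))/954838 = (0*(-31) + 2/(1 + 8))/954838 = (0 + 2/9)*(1/954838) = (2/9)*(1/954838) = 1/4296771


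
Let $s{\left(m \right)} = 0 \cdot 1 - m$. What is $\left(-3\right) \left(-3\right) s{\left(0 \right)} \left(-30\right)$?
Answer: $0$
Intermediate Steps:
$s{\left(m \right)} = - m$ ($s{\left(m \right)} = 0 - m = - m$)
$\left(-3\right) \left(-3\right) s{\left(0 \right)} \left(-30\right) = \left(-3\right) \left(-3\right) \left(\left(-1\right) 0\right) \left(-30\right) = 9 \cdot 0 \left(-30\right) = 0 \left(-30\right) = 0$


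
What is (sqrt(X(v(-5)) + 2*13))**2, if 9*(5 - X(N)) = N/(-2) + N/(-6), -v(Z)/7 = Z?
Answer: 907/27 ≈ 33.593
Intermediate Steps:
v(Z) = -7*Z
X(N) = 5 + 2*N/27 (X(N) = 5 - (N/(-2) + N/(-6))/9 = 5 - (N*(-1/2) + N*(-1/6))/9 = 5 - (-N/2 - N/6)/9 = 5 - (-2)*N/27 = 5 + 2*N/27)
(sqrt(X(v(-5)) + 2*13))**2 = (sqrt((5 + 2*(-7*(-5))/27) + 2*13))**2 = (sqrt((5 + (2/27)*35) + 26))**2 = (sqrt((5 + 70/27) + 26))**2 = (sqrt(205/27 + 26))**2 = (sqrt(907/27))**2 = (sqrt(2721)/9)**2 = 907/27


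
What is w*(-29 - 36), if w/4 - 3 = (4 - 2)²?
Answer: -1820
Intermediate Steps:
w = 28 (w = 12 + 4*(4 - 2)² = 12 + 4*2² = 12 + 4*4 = 12 + 16 = 28)
w*(-29 - 36) = 28*(-29 - 36) = 28*(-65) = -1820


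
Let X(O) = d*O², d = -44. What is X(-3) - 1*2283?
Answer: -2679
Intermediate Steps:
X(O) = -44*O²
X(-3) - 1*2283 = -44*(-3)² - 1*2283 = -44*9 - 2283 = -396 - 2283 = -2679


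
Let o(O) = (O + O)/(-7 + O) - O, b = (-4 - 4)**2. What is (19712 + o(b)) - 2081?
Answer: 1001447/57 ≈ 17569.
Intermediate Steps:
b = 64 (b = (-8)**2 = 64)
o(O) = -O + 2*O/(-7 + O) (o(O) = (2*O)/(-7 + O) - O = 2*O/(-7 + O) - O = -O + 2*O/(-7 + O))
(19712 + o(b)) - 2081 = (19712 + 64*(9 - 1*64)/(-7 + 64)) - 2081 = (19712 + 64*(9 - 64)/57) - 2081 = (19712 + 64*(1/57)*(-55)) - 2081 = (19712 - 3520/57) - 2081 = 1120064/57 - 2081 = 1001447/57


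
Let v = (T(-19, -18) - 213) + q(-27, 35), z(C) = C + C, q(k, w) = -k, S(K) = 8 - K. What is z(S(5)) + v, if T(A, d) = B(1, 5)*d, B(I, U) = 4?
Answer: -252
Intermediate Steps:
T(A, d) = 4*d
z(C) = 2*C
v = -258 (v = (4*(-18) - 213) - 1*(-27) = (-72 - 213) + 27 = -285 + 27 = -258)
z(S(5)) + v = 2*(8 - 1*5) - 258 = 2*(8 - 5) - 258 = 2*3 - 258 = 6 - 258 = -252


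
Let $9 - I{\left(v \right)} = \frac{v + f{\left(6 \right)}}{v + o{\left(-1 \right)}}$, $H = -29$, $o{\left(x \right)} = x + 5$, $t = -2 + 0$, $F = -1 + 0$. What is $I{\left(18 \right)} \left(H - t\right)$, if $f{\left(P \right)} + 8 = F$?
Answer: $- \frac{5103}{22} \approx -231.95$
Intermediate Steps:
$F = -1$
$t = -2$
$f{\left(P \right)} = -9$ ($f{\left(P \right)} = -8 - 1 = -9$)
$o{\left(x \right)} = 5 + x$
$I{\left(v \right)} = 9 - \frac{-9 + v}{4 + v}$ ($I{\left(v \right)} = 9 - \frac{v - 9}{v + \left(5 - 1\right)} = 9 - \frac{-9 + v}{v + 4} = 9 - \frac{-9 + v}{4 + v}$)
$I{\left(18 \right)} \left(H - t\right) = \frac{45 + 8 \cdot 18}{4 + 18} \left(-29 - -2\right) = \frac{45 + 144}{22} \left(-29 + 2\right) = \frac{1}{22} \cdot 189 \left(-27\right) = \frac{189}{22} \left(-27\right) = - \frac{5103}{22}$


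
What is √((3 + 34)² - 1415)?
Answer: I*√46 ≈ 6.7823*I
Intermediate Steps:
√((3 + 34)² - 1415) = √(37² - 1415) = √(1369 - 1415) = √(-46) = I*√46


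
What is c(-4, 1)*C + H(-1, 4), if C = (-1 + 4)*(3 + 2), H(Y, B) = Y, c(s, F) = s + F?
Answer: -46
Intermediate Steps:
c(s, F) = F + s
C = 15 (C = 3*5 = 15)
c(-4, 1)*C + H(-1, 4) = (1 - 4)*15 - 1 = -3*15 - 1 = -45 - 1 = -46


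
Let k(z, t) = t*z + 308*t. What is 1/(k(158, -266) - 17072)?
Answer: -1/141028 ≈ -7.0908e-6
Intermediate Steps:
k(z, t) = 308*t + t*z
1/(k(158, -266) - 17072) = 1/(-266*(308 + 158) - 17072) = 1/(-266*466 - 17072) = 1/(-123956 - 17072) = 1/(-141028) = -1/141028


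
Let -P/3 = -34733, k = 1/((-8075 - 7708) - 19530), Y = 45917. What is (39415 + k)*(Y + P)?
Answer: 208940740079704/35313 ≈ 5.9168e+9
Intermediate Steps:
k = -1/35313 (k = 1/(-15783 - 19530) = 1/(-35313) = -1/35313 ≈ -2.8318e-5)
P = 104199 (P = -3*(-34733) = 104199)
(39415 + k)*(Y + P) = (39415 - 1/35313)*(45917 + 104199) = (1391861894/35313)*150116 = 208940740079704/35313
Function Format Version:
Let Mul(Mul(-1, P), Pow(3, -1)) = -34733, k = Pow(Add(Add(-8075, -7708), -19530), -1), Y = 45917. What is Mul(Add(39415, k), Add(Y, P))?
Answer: Rational(208940740079704, 35313) ≈ 5.9168e+9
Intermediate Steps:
k = Rational(-1, 35313) (k = Pow(Add(-15783, -19530), -1) = Pow(-35313, -1) = Rational(-1, 35313) ≈ -2.8318e-5)
P = 104199 (P = Mul(-3, -34733) = 104199)
Mul(Add(39415, k), Add(Y, P)) = Mul(Add(39415, Rational(-1, 35313)), Add(45917, 104199)) = Mul(Rational(1391861894, 35313), 150116) = Rational(208940740079704, 35313)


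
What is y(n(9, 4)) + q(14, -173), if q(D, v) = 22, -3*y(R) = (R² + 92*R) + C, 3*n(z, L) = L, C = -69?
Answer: 95/27 ≈ 3.5185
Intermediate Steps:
n(z, L) = L/3
y(R) = 23 - 92*R/3 - R²/3 (y(R) = -((R² + 92*R) - 69)/3 = -(-69 + R² + 92*R)/3 = 23 - 92*R/3 - R²/3)
y(n(9, 4)) + q(14, -173) = (23 - 92*4/9 - ((⅓)*4)²/3) + 22 = (23 - 92/3*4/3 - (4/3)²/3) + 22 = (23 - 368/9 - ⅓*16/9) + 22 = (23 - 368/9 - 16/27) + 22 = -499/27 + 22 = 95/27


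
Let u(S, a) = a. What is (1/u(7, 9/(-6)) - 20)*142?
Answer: -8804/3 ≈ -2934.7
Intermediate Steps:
(1/u(7, 9/(-6)) - 20)*142 = (1/(9/(-6)) - 20)*142 = (1/(9*(-⅙)) - 20)*142 = (1/(-3/2) - 20)*142 = (-⅔ - 20)*142 = -62/3*142 = -8804/3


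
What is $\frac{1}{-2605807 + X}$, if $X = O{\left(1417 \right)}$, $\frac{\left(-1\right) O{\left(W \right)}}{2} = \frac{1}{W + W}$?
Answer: $- \frac{1417}{3692428520} \approx -3.8376 \cdot 10^{-7}$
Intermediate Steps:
$O{\left(W \right)} = - \frac{1}{W}$ ($O{\left(W \right)} = - \frac{2}{W + W} = - \frac{2}{2 W} = - 2 \frac{1}{2 W} = - \frac{1}{W}$)
$X = - \frac{1}{1417} \approx -0.00070572$
$\frac{1}{-2605807 + X} = \frac{1}{-2605807 - \frac{1}{1417}} = \frac{1}{- \frac{3692428520}{1417}} = - \frac{1417}{3692428520}$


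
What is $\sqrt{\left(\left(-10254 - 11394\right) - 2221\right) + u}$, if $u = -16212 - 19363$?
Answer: $2 i \sqrt{14861} \approx 243.81 i$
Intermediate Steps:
$u = -35575$ ($u = -16212 - 19363 = -35575$)
$\sqrt{\left(\left(-10254 - 11394\right) - 2221\right) + u} = \sqrt{\left(\left(-10254 - 11394\right) - 2221\right) - 35575} = \sqrt{\left(-21648 - 2221\right) - 35575} = \sqrt{-23869 - 35575} = \sqrt{-59444} = 2 i \sqrt{14861}$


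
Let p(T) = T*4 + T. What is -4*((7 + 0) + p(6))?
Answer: -148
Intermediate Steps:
p(T) = 5*T (p(T) = 4*T + T = 5*T)
-4*((7 + 0) + p(6)) = -4*((7 + 0) + 5*6) = -4*(7 + 30) = -4*37 = -148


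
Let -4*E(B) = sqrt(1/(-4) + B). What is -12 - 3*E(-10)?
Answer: -12 + 3*I*sqrt(41)/8 ≈ -12.0 + 2.4012*I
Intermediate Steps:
E(B) = -sqrt(-1/4 + B)/4 (E(B) = -sqrt(1/(-4) + B)/4 = -sqrt(-1/4 + B)/4)
-12 - 3*E(-10) = -12 - (-3)*sqrt(-1 + 4*(-10))/8 = -12 - (-3)*sqrt(-1 - 40)/8 = -12 - (-3)*sqrt(-41)/8 = -12 - (-3)*I*sqrt(41)/8 = -12 + 3*I*sqrt(41)/8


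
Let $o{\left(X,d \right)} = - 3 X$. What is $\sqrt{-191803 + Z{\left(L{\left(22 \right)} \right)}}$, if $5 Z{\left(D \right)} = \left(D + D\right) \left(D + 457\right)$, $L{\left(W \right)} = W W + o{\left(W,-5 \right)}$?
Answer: $i \sqrt{45503} \approx 213.31 i$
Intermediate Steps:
$L{\left(W \right)} = W^{2} - 3 W$ ($L{\left(W \right)} = W W - 3 W = W^{2} - 3 W$)
$Z{\left(D \right)} = \frac{2 D \left(457 + D\right)}{5}$ ($Z{\left(D \right)} = \frac{\left(D + D\right) \left(D + 457\right)}{5} = \frac{2 D \left(457 + D\right)}{5}$)
$\sqrt{-191803 + Z{\left(L{\left(22 \right)} \right)}} = \sqrt{-191803 + \frac{2 \cdot 22 \left(-3 + 22\right) \left(457 + 22 \left(-3 + 22\right)\right)}{5}} = \sqrt{-191803 + \frac{2 \cdot 22 \cdot 19 \left(457 + 22 \cdot 19\right)}{5}} = \sqrt{-191803 + \frac{2}{5} \cdot 418 \left(457 + 418\right)} = \sqrt{-191803 + \frac{2}{5} \cdot 418 \cdot 875} = \sqrt{-191803 + 146300} = \sqrt{-45503} = i \sqrt{45503}$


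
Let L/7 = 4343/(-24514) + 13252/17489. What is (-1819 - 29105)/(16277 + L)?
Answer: -1893986085672/997157827207 ≈ -1.8994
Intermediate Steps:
L = 248904801/61246478 (L = 7*(4343/(-24514) + 13252/17489) = 7*(4343*(-1/24514) + 13252*(1/17489)) = 7*(-4343/24514 + 13252/17489) = 7*(248904801/428725346) = 248904801/61246478 ≈ 4.0640)
(-1819 - 29105)/(16277 + L) = (-1819 - 29105)/(16277 + 248904801/61246478) = -30924/997157827207/61246478 = -30924*61246478/997157827207 = -1893986085672/997157827207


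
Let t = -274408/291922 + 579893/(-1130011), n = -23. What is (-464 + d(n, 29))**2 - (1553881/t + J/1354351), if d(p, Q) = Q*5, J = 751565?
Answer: 54306308240819575322369/46373711798486481 ≈ 1.1711e+6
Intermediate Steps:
d(p, Q) = 5*Q
t = -239683791417/164937535571 (t = -274408*1/291922 + 579893*(-1/1130011) = -137204/145961 - 579893/1130011 = -239683791417/164937535571 ≈ -1.4532)
(-464 + d(n, 29))**2 - (1553881/t + J/1354351) = (-464 + 5*29)**2 - (1553881/(-239683791417/164937535571) + 751565/1354351) = (-464 + 145)**2 - (1553881*(-164937535571/239683791417) + 751565*(1/1354351)) = (-319)**2 - (-36613328958657293/34240541631 + 751565/1354351) = 101761 - 1*(-49587272954493792529328/46373711798486481) = 101761 + 49587272954493792529328/46373711798486481 = 54306308240819575322369/46373711798486481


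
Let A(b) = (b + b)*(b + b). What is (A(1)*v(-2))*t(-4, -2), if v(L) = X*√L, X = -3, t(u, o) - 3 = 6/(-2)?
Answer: 0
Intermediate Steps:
t(u, o) = 0 (t(u, o) = 3 + 6/(-2) = 3 + 6*(-½) = 3 - 3 = 0)
A(b) = 4*b² (A(b) = (2*b)*(2*b) = 4*b²)
v(L) = -3*√L
(A(1)*v(-2))*t(-4, -2) = ((4*1²)*(-3*I*√2))*0 = ((4*1)*(-3*I*√2))*0 = (4*(-3*I*√2))*0 = -12*I*√2*0 = 0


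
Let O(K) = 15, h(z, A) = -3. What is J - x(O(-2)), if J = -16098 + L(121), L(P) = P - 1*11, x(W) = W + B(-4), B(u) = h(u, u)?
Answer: -16000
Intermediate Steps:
B(u) = -3
x(W) = -3 + W (x(W) = W - 3 = -3 + W)
L(P) = -11 + P (L(P) = P - 11 = -11 + P)
J = -15988 (J = -16098 + (-11 + 121) = -16098 + 110 = -15988)
J - x(O(-2)) = -15988 - (-3 + 15) = -15988 - 1*12 = -15988 - 12 = -16000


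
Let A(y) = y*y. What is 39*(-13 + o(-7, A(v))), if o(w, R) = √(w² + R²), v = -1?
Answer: -507 + 195*√2 ≈ -231.23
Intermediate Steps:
A(y) = y²
o(w, R) = √(R² + w²)
39*(-13 + o(-7, A(v))) = 39*(-13 + √(((-1)²)² + (-7)²)) = 39*(-13 + √(1² + 49)) = 39*(-13 + √(1 + 49)) = 39*(-13 + √50) = 39*(-13 + 5*√2) = -507 + 195*√2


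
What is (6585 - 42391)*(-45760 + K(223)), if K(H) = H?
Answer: 1630497822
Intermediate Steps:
(6585 - 42391)*(-45760 + K(223)) = (6585 - 42391)*(-45760 + 223) = -35806*(-45537) = 1630497822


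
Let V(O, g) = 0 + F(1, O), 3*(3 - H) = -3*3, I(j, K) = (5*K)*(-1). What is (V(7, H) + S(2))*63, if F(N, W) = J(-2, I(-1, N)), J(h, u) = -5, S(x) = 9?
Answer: 252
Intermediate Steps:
I(j, K) = -5*K
H = 6 (H = 3 - (-1)*3 = 3 - 1/3*(-9) = 3 + 3 = 6)
F(N, W) = -5
V(O, g) = -5 (V(O, g) = 0 - 5 = -5)
(V(7, H) + S(2))*63 = (-5 + 9)*63 = 4*63 = 252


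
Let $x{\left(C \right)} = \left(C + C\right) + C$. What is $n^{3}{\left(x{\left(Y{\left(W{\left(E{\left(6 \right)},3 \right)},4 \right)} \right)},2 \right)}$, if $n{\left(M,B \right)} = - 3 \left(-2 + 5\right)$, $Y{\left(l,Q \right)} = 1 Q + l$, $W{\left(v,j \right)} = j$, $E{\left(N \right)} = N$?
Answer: $-729$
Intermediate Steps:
$Y{\left(l,Q \right)} = Q + l$
$x{\left(C \right)} = 3 C$ ($x{\left(C \right)} = 2 C + C = 3 C$)
$n{\left(M,B \right)} = -9$ ($n{\left(M,B \right)} = \left(-3\right) 3 = -9$)
$n^{3}{\left(x{\left(Y{\left(W{\left(E{\left(6 \right)},3 \right)},4 \right)} \right)},2 \right)} = \left(-9\right)^{3} = -729$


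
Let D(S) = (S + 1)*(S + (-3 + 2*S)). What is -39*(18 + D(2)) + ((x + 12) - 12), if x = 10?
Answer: -1043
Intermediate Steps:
D(S) = (1 + S)*(-3 + 3*S)
-39*(18 + D(2)) + ((x + 12) - 12) = -39*(18 + (-3 + 3*2²)) + ((10 + 12) - 12) = -39*(18 + (-3 + 3*4)) + (22 - 12) = -39*(18 + (-3 + 12)) + 10 = -39*(18 + 9) + 10 = -39*27 + 10 = -1053 + 10 = -1043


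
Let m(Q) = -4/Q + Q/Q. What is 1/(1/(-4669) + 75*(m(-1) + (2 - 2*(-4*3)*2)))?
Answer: 4669/19259624 ≈ 0.00024242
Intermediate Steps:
m(Q) = 1 - 4/Q (m(Q) = -4/Q + 1 = 1 - 4/Q)
1/(1/(-4669) + 75*(m(-1) + (2 - 2*(-4*3)*2))) = 1/(1/(-4669) + 75*((-4 - 1)/(-1) + (2 - 2*(-4*3)*2))) = 1/(-1/4669 + 75*(-1*(-5) + (2 - (-24)*2))) = 1/(-1/4669 + 75*(5 + (2 - 2*(-24)))) = 1/(-1/4669 + 75*(5 + (2 + 48))) = 1/(-1/4669 + 75*(5 + 50)) = 1/(-1/4669 + 75*55) = 1/(-1/4669 + 4125) = 1/(19259624/4669) = 4669/19259624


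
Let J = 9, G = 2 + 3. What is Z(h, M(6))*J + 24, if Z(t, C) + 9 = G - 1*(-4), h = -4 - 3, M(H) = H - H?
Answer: 24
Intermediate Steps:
M(H) = 0
G = 5
h = -7
Z(t, C) = 0 (Z(t, C) = -9 + (5 - 1*(-4)) = -9 + (5 + 4) = -9 + 9 = 0)
Z(h, M(6))*J + 24 = 0*9 + 24 = 0 + 24 = 24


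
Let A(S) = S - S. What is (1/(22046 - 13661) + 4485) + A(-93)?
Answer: 37606726/8385 ≈ 4485.0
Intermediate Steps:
A(S) = 0
(1/(22046 - 13661) + 4485) + A(-93) = (1/(22046 - 13661) + 4485) + 0 = (1/8385 + 4485) + 0 = 37606726/8385 + 0 = 37606726/8385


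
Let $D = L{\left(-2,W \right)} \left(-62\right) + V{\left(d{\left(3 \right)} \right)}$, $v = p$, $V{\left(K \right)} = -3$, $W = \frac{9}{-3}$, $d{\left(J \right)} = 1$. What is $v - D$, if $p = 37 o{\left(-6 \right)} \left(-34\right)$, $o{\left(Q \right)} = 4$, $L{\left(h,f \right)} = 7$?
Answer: $-4595$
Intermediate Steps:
$W = -3$ ($W = 9 \left(- \frac{1}{3}\right) = -3$)
$p = -5032$ ($p = 37 \cdot 4 \left(-34\right) = 148 \left(-34\right) = -5032$)
$v = -5032$
$D = -437$ ($D = 7 \left(-62\right) - 3 = -434 - 3 = -437$)
$v - D = -5032 - -437 = -5032 + 437 = -4595$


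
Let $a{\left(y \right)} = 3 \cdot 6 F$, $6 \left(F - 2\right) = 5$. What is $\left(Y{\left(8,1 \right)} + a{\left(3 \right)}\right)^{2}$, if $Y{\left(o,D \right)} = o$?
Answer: $3481$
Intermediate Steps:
$F = \frac{17}{6}$ ($F = 2 + \frac{1}{6} \cdot 5 = 2 + \frac{5}{6} = \frac{17}{6} \approx 2.8333$)
$a{\left(y \right)} = 51$ ($a{\left(y \right)} = 3 \cdot 6 \cdot \frac{17}{6} = 18 \cdot \frac{17}{6} = 51$)
$\left(Y{\left(8,1 \right)} + a{\left(3 \right)}\right)^{2} = \left(8 + 51\right)^{2} = 59^{2} = 3481$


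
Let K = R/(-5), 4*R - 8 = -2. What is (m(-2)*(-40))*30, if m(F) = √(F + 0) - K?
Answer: -360 - 1200*I*√2 ≈ -360.0 - 1697.1*I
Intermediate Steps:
R = 3/2 (R = 2 + (¼)*(-2) = 2 - ½ = 3/2 ≈ 1.5000)
K = -3/10 (K = (3/2)/(-5) = (3/2)*(-⅕) = -3/10 ≈ -0.30000)
m(F) = 3/10 + √F (m(F) = √(F + 0) - 1*(-3/10) = √F + 3/10 = 3/10 + √F)
(m(-2)*(-40))*30 = ((3/10 + √(-2))*(-40))*30 = ((3/10 + I*√2)*(-40))*30 = (-12 - 40*I*√2)*30 = -360 - 1200*I*√2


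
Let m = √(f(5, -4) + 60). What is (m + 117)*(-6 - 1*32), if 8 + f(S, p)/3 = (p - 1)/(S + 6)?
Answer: -4446 - 38*√4191/11 ≈ -4669.6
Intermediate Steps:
f(S, p) = -24 + 3*(-1 + p)/(6 + S) (f(S, p) = -24 + 3*((p - 1)/(S + 6)) = -24 + 3*((-1 + p)/(6 + S)) = -24 + 3*(-1 + p)/(6 + S))
m = √4191/11 (m = √(3*(-49 - 4 - 8*5)/(6 + 5) + 60) = √(3*(-49 - 4 - 40)/11 + 60) = √(3*(1/11)*(-93) + 60) = √(-279/11 + 60) = √(381/11) = √4191/11 ≈ 5.8853)
(m + 117)*(-6 - 1*32) = (√4191/11 + 117)*(-6 - 1*32) = (117 + √4191/11)*(-6 - 32) = (117 + √4191/11)*(-38) = -4446 - 38*√4191/11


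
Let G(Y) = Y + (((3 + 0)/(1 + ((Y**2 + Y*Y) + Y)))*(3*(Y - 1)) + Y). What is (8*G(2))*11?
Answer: 424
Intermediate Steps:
G(Y) = 2*Y + 3*(-3 + 3*Y)/(1 + Y + 2*Y**2) (G(Y) = Y + ((3/(1 + ((Y**2 + Y**2) + Y)))*(3*(-1 + Y)) + Y) = Y + ((3/(1 + (2*Y**2 + Y)))*(-3 + 3*Y) + Y) = Y + ((3/(1 + (Y + 2*Y**2)))*(-3 + 3*Y) + Y) = Y + ((3/(1 + Y + 2*Y**2))*(-3 + 3*Y) + Y) = Y + (3*(-3 + 3*Y)/(1 + Y + 2*Y**2) + Y) = Y + (Y + 3*(-3 + 3*Y)/(1 + Y + 2*Y**2)) = 2*Y + 3*(-3 + 3*Y)/(1 + Y + 2*Y**2))
(8*G(2))*11 = (8*((-9 + 2*2**2 + 4*2**3 + 11*2)/(1 + 2 + 2*2**2)))*11 = (8*((-9 + 2*4 + 4*8 + 22)/(1 + 2 + 2*4)))*11 = (8*((-9 + 8 + 32 + 22)/(1 + 2 + 8)))*11 = (8*(53/11))*11 = (424/11)*11 = 424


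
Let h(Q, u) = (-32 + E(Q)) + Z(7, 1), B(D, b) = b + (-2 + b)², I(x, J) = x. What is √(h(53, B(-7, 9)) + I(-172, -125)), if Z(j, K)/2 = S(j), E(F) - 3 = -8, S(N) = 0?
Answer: I*√209 ≈ 14.457*I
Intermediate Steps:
E(F) = -5 (E(F) = 3 - 8 = -5)
Z(j, K) = 0 (Z(j, K) = 2*0 = 0)
h(Q, u) = -37 (h(Q, u) = (-32 - 5) + 0 = -37 + 0 = -37)
√(h(53, B(-7, 9)) + I(-172, -125)) = √(-37 - 172) = √(-209) = I*√209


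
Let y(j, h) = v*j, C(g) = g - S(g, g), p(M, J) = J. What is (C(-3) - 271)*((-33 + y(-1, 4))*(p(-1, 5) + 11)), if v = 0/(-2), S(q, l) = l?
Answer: 143088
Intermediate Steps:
v = 0 (v = 0*(-½) = 0)
C(g) = 0 (C(g) = g - g = 0)
y(j, h) = 0 (y(j, h) = 0*j = 0)
(C(-3) - 271)*((-33 + y(-1, 4))*(p(-1, 5) + 11)) = (0 - 271)*((-33 + 0)*(5 + 11)) = -(-8943)*16 = -271*(-528) = 143088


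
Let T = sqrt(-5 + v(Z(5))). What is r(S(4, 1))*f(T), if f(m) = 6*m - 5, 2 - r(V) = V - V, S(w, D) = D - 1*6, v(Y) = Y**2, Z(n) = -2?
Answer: -10 + 12*I ≈ -10.0 + 12.0*I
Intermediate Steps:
S(w, D) = -6 + D (S(w, D) = D - 6 = -6 + D)
r(V) = 2 (r(V) = 2 - (V - V) = 2 - 1*0 = 2 + 0 = 2)
T = I (T = sqrt(-5 + (-2)**2) = sqrt(-5 + 4) = sqrt(-1) = I ≈ 1.0*I)
f(m) = -5 + 6*m
r(S(4, 1))*f(T) = 2*(-5 + 6*I) = -10 + 12*I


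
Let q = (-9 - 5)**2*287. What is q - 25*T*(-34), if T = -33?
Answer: 28202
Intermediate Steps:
q = 56252 (q = (-14)**2*287 = 196*287 = 56252)
q - 25*T*(-34) = 56252 - 25*(-33)*(-34) = 56252 - (-825)*(-34) = 56252 - 1*28050 = 56252 - 28050 = 28202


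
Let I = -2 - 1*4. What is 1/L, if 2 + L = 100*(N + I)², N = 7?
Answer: 1/98 ≈ 0.010204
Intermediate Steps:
I = -6 (I = -2 - 4 = -6)
L = 98 (L = -2 + 100*(7 - 6)² = -2 + 100*1² = -2 + 100*1 = -2 + 100 = 98)
1/L = 1/98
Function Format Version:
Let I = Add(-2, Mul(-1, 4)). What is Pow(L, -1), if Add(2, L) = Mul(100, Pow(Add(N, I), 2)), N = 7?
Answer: Rational(1, 98) ≈ 0.010204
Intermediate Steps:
I = -6 (I = Add(-2, -4) = -6)
L = 98 (L = Add(-2, Mul(100, Pow(Add(7, -6), 2))) = Add(-2, Mul(100, Pow(1, 2))) = Add(-2, Mul(100, 1)) = Add(-2, 100) = 98)
Pow(L, -1) = Pow(98, -1) = Rational(1, 98)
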